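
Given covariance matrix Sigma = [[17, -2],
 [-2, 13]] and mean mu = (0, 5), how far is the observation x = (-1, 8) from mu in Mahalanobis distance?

Step 1 — centre the observation: (x - mu) = (-1, 3).

Step 2 — invert Sigma. det(Sigma) = 17·13 - (-2)² = 217.
  Sigma^{-1} = (1/det) · [[d, -b], [-b, a]] = [[0.0599, 0.0092],
 [0.0092, 0.0783]].

Step 3 — form the quadratic (x - mu)^T · Sigma^{-1} · (x - mu):
  Sigma^{-1} · (x - mu) = (-0.0323, 0.2258).
  (x - mu)^T · [Sigma^{-1} · (x - mu)] = (-1)·(-0.0323) + (3)·(0.2258) = 0.7097.

Step 4 — take square root: d = √(0.7097) ≈ 0.8424.

d(x, mu) = √(0.7097) ≈ 0.8424


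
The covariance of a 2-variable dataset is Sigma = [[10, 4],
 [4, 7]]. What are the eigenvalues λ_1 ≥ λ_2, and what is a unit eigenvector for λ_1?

Step 1 — characteristic polynomial of 2×2 Sigma:
  det(Sigma - λI) = λ² - trace · λ + det = 0.
  trace = 10 + 7 = 17, det = 10·7 - (4)² = 54.
Step 2 — discriminant:
  Δ = trace² - 4·det = 289 - 216 = 73.
Step 3 — eigenvalues:
  λ = (trace ± √Δ)/2 = (17 ± 8.544)/2,
  λ_1 = 12.772,  λ_2 = 4.228.

Step 4 — unit eigenvector for λ_1: solve (Sigma - λ_1 I)v = 0. First row:
  (10 - 12.772)·v_x + (4)·v_y = 0, i.e. (-2.772)·v_x + (4)·v_y = 0,
  so v ∝ (b, λ_1 - a) = (4, 2.772) = u.
  ||u|| = √((4)² + (2.772)²) = √(23.684) ≈ 4.8666,
  v_1 = u/||u|| ≈ (0.8219, 0.5696) (||v_1|| = 1).

λ_1 = 12.772,  λ_2 = 4.228;  v_1 ≈ (0.8219, 0.5696)


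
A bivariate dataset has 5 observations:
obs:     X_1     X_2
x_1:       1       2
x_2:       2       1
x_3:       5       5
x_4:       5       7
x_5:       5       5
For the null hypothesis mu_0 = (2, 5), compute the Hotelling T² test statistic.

Step 1 — sample mean vector:
  mean(X_1) = (1 + 2 + 5 + 5 + 5) / 5 = 18/5 = 3.6
  mean(X_2) = (2 + 1 + 5 + 7 + 5) / 5 = 20/5 = 4
  x̄ = (3.6, 4),  deviation x̄ - mu_0 = (3.6, 4) - (2, 5) = (1.6, -1).

Step 2 — sample covariance matrix, S[i,j] = (1/(n-1)) · Σ_k (x_{k,i} - mean_i) · (x_{k,j} - mean_j), divisor n-1 = 4:
  S[X_1,X_1] = ((-2.6)·(-2.6) + (-1.6)·(-1.6) + (1.4)·(1.4) + (1.4)·(1.4) + (1.4)·(1.4)) / 4 = 15.2/4 = 3.8
  S[X_1,X_2] = ((-2.6)·(-2) + (-1.6)·(-3) + (1.4)·(1) + (1.4)·(3) + (1.4)·(1)) / 4 = 17/4 = 4.25
  S[X_2,X_2] = ((-2)·(-2) + (-3)·(-3) + (1)·(1) + (3)·(3) + (1)·(1)) / 4 = 24/4 = 6
  S = [[3.8, 4.25],
 [4.25, 6]].

Step 3 — invert S. det(S) = 3.8·6 - (4.25)² = 4.7375.
  S^{-1} = (1/det) · [[d, -b], [-b, a]] = [[1.2665, -0.8971],
 [-0.8971, 0.8021]].

Step 4 — quadratic form (x̄ - mu_0)^T · S^{-1} · (x̄ - mu_0):
  S^{-1} · (x̄ - mu_0) = (2.9235, -2.2375),
  (x̄ - mu_0)^T · [...] = (1.6)·(2.9235) + (-1)·(-2.2375) = 6.915.

Step 5 — scale by n: T² = 5 · 6.915 = 34.5752.

T² ≈ 34.5752


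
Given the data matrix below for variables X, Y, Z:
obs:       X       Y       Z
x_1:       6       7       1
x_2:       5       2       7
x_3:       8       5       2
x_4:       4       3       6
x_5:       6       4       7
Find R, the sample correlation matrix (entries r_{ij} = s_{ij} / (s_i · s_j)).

Step 1 — column means:
  mean(X) = (6 + 5 + 8 + 4 + 6) / 5 = 29/5 = 5.8
  mean(Y) = (7 + 2 + 5 + 3 + 4) / 5 = 21/5 = 4.2
  mean(Z) = (1 + 7 + 2 + 6 + 7) / 5 = 23/5 = 4.6

Step 2 — sample variances and covariances s[i,j] = (1/(n-1)) · Σ_k (x_{k,i} - mean_i) · (x_{k,j} - mean_j), with n-1 = 4:
  s[X,X] = ((0.2)·(0.2) + (-0.8)·(-0.8) + (2.2)·(2.2) + (-1.8)·(-1.8) + (0.2)·(0.2)) / 4 = 8.8/4 = 2.2
  s[X,Y] = ((0.2)·(2.8) + (-0.8)·(-2.2) + (2.2)·(0.8) + (-1.8)·(-1.2) + (0.2)·(-0.2)) / 4 = 6.2/4 = 1.55
  s[X,Z] = ((0.2)·(-3.6) + (-0.8)·(2.4) + (2.2)·(-2.6) + (-1.8)·(1.4) + (0.2)·(2.4)) / 4 = -10.4/4 = -2.6
  s[Y,Y] = ((2.8)·(2.8) + (-2.2)·(-2.2) + (0.8)·(0.8) + (-1.2)·(-1.2) + (-0.2)·(-0.2)) / 4 = 14.8/4 = 3.7
  s[Y,Z] = ((2.8)·(-3.6) + (-2.2)·(2.4) + (0.8)·(-2.6) + (-1.2)·(1.4) + (-0.2)·(2.4)) / 4 = -19.6/4 = -4.9
  s[Z,Z] = ((-3.6)·(-3.6) + (2.4)·(2.4) + (-2.6)·(-2.6) + (1.4)·(1.4) + (2.4)·(2.4)) / 4 = 33.2/4 = 8.3
  Sample standard deviations s_i = √(s[i,i]):
  s(X) = √(2.2) = 1.4832
  s(Y) = √(3.7) = 1.9235
  s(Z) = √(8.3) = 2.881

Step 3 — r_{ij} = s_{ij} / (s_i · s_j):
  r[X,X] = 1 (diagonal).
  r[X,Y] = 1.55 / (1.4832 · 1.9235) = 1.55 / 2.8531 = 0.5433
  r[X,Z] = -2.6 / (1.4832 · 2.881) = -2.6 / 4.2732 = -0.6084
  r[Y,Y] = 1 (diagonal).
  r[Y,Z] = -4.9 / (1.9235 · 2.881) = -4.9 / 5.5417 = -0.8842
  r[Z,Z] = 1 (diagonal).

R is symmetric with unit diagonal. Assembling:

R = [[1, 0.5433, -0.6084],
 [0.5433, 1, -0.8842],
 [-0.6084, -0.8842, 1]]


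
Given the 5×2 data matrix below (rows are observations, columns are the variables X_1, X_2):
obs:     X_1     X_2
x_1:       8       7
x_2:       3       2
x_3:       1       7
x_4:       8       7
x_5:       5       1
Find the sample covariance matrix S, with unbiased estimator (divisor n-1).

Step 1 — column means:
  mean(X_1) = (8 + 3 + 1 + 8 + 5) / 5 = 25/5 = 5
  mean(X_2) = (7 + 2 + 7 + 7 + 1) / 5 = 24/5 = 4.8

Step 2 — sample covariance S[i,j] = (1/(n-1)) · Σ_k (x_{k,i} - mean_i) · (x_{k,j} - mean_j), with n-1 = 4.
  S[X_1,X_1] = ((3)·(3) + (-2)·(-2) + (-4)·(-4) + (3)·(3) + (0)·(0)) / 4 = 38/4 = 9.5
  S[X_1,X_2] = ((3)·(2.2) + (-2)·(-2.8) + (-4)·(2.2) + (3)·(2.2) + (0)·(-3.8)) / 4 = 10/4 = 2.5
  S[X_2,X_2] = ((2.2)·(2.2) + (-2.8)·(-2.8) + (2.2)·(2.2) + (2.2)·(2.2) + (-3.8)·(-3.8)) / 4 = 36.8/4 = 9.2

S is symmetric (S[j,i] = S[i,j]). Assembling:

S = [[9.5, 2.5],
 [2.5, 9.2]]


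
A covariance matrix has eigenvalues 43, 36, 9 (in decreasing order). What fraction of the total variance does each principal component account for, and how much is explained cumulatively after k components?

Step 1 — total variance = trace(Sigma) = Σ λ_i = 43 + 36 + 9 = 88.

Step 2 — fraction explained by component i = λ_i / Σ λ:
  PC1: 43/88 = 0.4886
  PC2: 36/88 = 0.4091
  PC3: 9/88 = 0.1023

Step 3 — cumulative fraction after k components = (λ_1 + ... + λ_k) / Σ λ:
  k = 1: 43/88 = 0.4886
  k = 2: (43 + 36)/88 = 79/88 = 0.8977
  k = 3: (43 + 36 + 9)/88 = 88/88 = 1

Summary (fraction, with percent):

explained: PC1 0.4886 (48.86%), PC2 0.4091 (40.91%), PC3 0.1023 (10.23%);  cumulative: 0.4886, 0.8977, 1


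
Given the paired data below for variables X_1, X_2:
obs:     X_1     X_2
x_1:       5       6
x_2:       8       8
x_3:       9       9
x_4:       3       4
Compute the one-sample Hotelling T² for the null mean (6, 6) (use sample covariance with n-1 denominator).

Step 1 — sample mean vector:
  mean(X_1) = (5 + 8 + 9 + 3) / 4 = 25/4 = 6.25
  mean(X_2) = (6 + 8 + 9 + 4) / 4 = 27/4 = 6.75
  x̄ = (6.25, 6.75),  deviation x̄ - mu_0 = (6.25, 6.75) - (6, 6) = (0.25, 0.75).

Step 2 — sample covariance matrix, S[i,j] = (1/(n-1)) · Σ_k (x_{k,i} - mean_i) · (x_{k,j} - mean_j), divisor n-1 = 3:
  S[X_1,X_1] = ((-1.25)·(-1.25) + (1.75)·(1.75) + (2.75)·(2.75) + (-3.25)·(-3.25)) / 3 = 22.75/3 = 7.5833
  S[X_1,X_2] = ((-1.25)·(-0.75) + (1.75)·(1.25) + (2.75)·(2.25) + (-3.25)·(-2.75)) / 3 = 18.25/3 = 6.0833
  S[X_2,X_2] = ((-0.75)·(-0.75) + (1.25)·(1.25) + (2.25)·(2.25) + (-2.75)·(-2.75)) / 3 = 14.75/3 = 4.9167
  S = [[7.5833, 6.0833],
 [6.0833, 4.9167]].

Step 3 — invert S. det(S) = 7.5833·4.9167 - (6.0833)² = 0.2778.
  S^{-1} = (1/det) · [[d, -b], [-b, a]] = [[17.7, -21.9],
 [-21.9, 27.3]].

Step 4 — quadratic form (x̄ - mu_0)^T · S^{-1} · (x̄ - mu_0):
  S^{-1} · (x̄ - mu_0) = (-12, 15),
  (x̄ - mu_0)^T · [...] = (0.25)·(-12) + (0.75)·(15) = 8.25.

Step 5 — scale by n: T² = 4 · 8.25 = 33.

T² ≈ 33


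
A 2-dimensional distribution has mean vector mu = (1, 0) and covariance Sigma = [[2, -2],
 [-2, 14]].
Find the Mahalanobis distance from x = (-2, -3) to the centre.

Step 1 — centre the observation: (x - mu) = (-3, -3).

Step 2 — invert Sigma. det(Sigma) = 2·14 - (-2)² = 24.
  Sigma^{-1} = (1/det) · [[d, -b], [-b, a]] = [[0.5833, 0.0833],
 [0.0833, 0.0833]].

Step 3 — form the quadratic (x - mu)^T · Sigma^{-1} · (x - mu):
  Sigma^{-1} · (x - mu) = (-2, -0.5).
  (x - mu)^T · [Sigma^{-1} · (x - mu)] = (-3)·(-2) + (-3)·(-0.5) = 7.5.

Step 4 — take square root: d = √(7.5) ≈ 2.7386.

d(x, mu) = √(7.5) ≈ 2.7386


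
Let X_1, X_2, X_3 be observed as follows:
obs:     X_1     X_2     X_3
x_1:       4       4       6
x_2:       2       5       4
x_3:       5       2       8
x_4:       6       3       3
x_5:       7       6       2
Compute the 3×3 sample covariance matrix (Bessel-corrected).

Step 1 — column means:
  mean(X_1) = (4 + 2 + 5 + 6 + 7) / 5 = 24/5 = 4.8
  mean(X_2) = (4 + 5 + 2 + 3 + 6) / 5 = 20/5 = 4
  mean(X_3) = (6 + 4 + 8 + 3 + 2) / 5 = 23/5 = 4.6

Step 2 — sample covariance S[i,j] = (1/(n-1)) · Σ_k (x_{k,i} - mean_i) · (x_{k,j} - mean_j), with n-1 = 4.
  S[X_1,X_1] = ((-0.8)·(-0.8) + (-2.8)·(-2.8) + (0.2)·(0.2) + (1.2)·(1.2) + (2.2)·(2.2)) / 4 = 14.8/4 = 3.7
  S[X_1,X_2] = ((-0.8)·(0) + (-2.8)·(1) + (0.2)·(-2) + (1.2)·(-1) + (2.2)·(2)) / 4 = 0/4 = 0
  S[X_1,X_3] = ((-0.8)·(1.4) + (-2.8)·(-0.6) + (0.2)·(3.4) + (1.2)·(-1.6) + (2.2)·(-2.6)) / 4 = -6.4/4 = -1.6
  S[X_2,X_2] = ((0)·(0) + (1)·(1) + (-2)·(-2) + (-1)·(-1) + (2)·(2)) / 4 = 10/4 = 2.5
  S[X_2,X_3] = ((0)·(1.4) + (1)·(-0.6) + (-2)·(3.4) + (-1)·(-1.6) + (2)·(-2.6)) / 4 = -11/4 = -2.75
  S[X_3,X_3] = ((1.4)·(1.4) + (-0.6)·(-0.6) + (3.4)·(3.4) + (-1.6)·(-1.6) + (-2.6)·(-2.6)) / 4 = 23.2/4 = 5.8

S is symmetric (S[j,i] = S[i,j]). Assembling:

S = [[3.7, 0, -1.6],
 [0, 2.5, -2.75],
 [-1.6, -2.75, 5.8]]


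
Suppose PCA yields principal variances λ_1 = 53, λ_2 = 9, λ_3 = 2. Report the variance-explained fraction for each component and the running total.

Step 1 — total variance = trace(Sigma) = Σ λ_i = 53 + 9 + 2 = 64.

Step 2 — fraction explained by component i = λ_i / Σ λ:
  PC1: 53/64 = 0.8281
  PC2: 9/64 = 0.1406
  PC3: 2/64 = 0.0312

Step 3 — cumulative fraction after k components = (λ_1 + ... + λ_k) / Σ λ:
  k = 1: 53/64 = 0.8281
  k = 2: (53 + 9)/64 = 62/64 = 0.9688
  k = 3: (53 + 9 + 2)/64 = 64/64 = 1

Summary (fraction, with percent):

explained: PC1 0.8281 (82.81%), PC2 0.1406 (14.06%), PC3 0.0312 (3.12%);  cumulative: 0.8281, 0.9688, 1


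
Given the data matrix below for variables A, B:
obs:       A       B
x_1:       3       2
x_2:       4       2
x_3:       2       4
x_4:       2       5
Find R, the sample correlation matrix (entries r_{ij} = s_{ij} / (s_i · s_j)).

Step 1 — column means:
  mean(A) = (3 + 4 + 2 + 2) / 4 = 11/4 = 2.75
  mean(B) = (2 + 2 + 4 + 5) / 4 = 13/4 = 3.25

Step 2 — sample variances and covariances s[i,j] = (1/(n-1)) · Σ_k (x_{k,i} - mean_i) · (x_{k,j} - mean_j), with n-1 = 3:
  s[A,A] = ((0.25)·(0.25) + (1.25)·(1.25) + (-0.75)·(-0.75) + (-0.75)·(-0.75)) / 3 = 2.75/3 = 0.9167
  s[A,B] = ((0.25)·(-1.25) + (1.25)·(-1.25) + (-0.75)·(0.75) + (-0.75)·(1.75)) / 3 = -3.75/3 = -1.25
  s[B,B] = ((-1.25)·(-1.25) + (-1.25)·(-1.25) + (0.75)·(0.75) + (1.75)·(1.75)) / 3 = 6.75/3 = 2.25
  Sample standard deviations s_i = √(s[i,i]):
  s(A) = √(0.9167) = 0.9574
  s(B) = √(2.25) = 1.5

Step 3 — r_{ij} = s_{ij} / (s_i · s_j):
  r[A,A] = 1 (diagonal).
  r[A,B] = -1.25 / (0.9574 · 1.5) = -1.25 / 1.4361 = -0.8704
  r[B,B] = 1 (diagonal).

R is symmetric with unit diagonal. Assembling:

R = [[1, -0.8704],
 [-0.8704, 1]]


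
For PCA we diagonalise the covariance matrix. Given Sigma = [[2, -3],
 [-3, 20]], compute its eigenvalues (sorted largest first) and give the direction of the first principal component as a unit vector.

Step 1 — characteristic polynomial of 2×2 Sigma:
  det(Sigma - λI) = λ² - trace · λ + det = 0.
  trace = 2 + 20 = 22, det = 2·20 - (-3)² = 31.
Step 2 — discriminant:
  Δ = trace² - 4·det = 484 - 124 = 360.
Step 3 — eigenvalues:
  λ = (trace ± √Δ)/2 = (22 ± 18.9737)/2,
  λ_1 = 20.4868,  λ_2 = 1.5132.

Step 4 — unit eigenvector for λ_1: solve (Sigma - λ_1 I)v = 0. First row:
  (2 - 20.4868)·v_x + (-3)·v_y = 0, i.e. (-18.4868)·v_x + (-3)·v_y = 0,
  so v ∝ (b, λ_1 - a) = (-3, 18.4868); multiply by -1 so the first entry is positive: u = (3, -18.4868).
  ||u|| = √((3)² + (-18.4868)²) = √(350.763) ≈ 18.7287,
  v_1 = u/||u|| ≈ (0.1602, -0.9871) (||v_1|| = 1).

λ_1 = 20.4868,  λ_2 = 1.5132;  v_1 ≈ (0.1602, -0.9871)


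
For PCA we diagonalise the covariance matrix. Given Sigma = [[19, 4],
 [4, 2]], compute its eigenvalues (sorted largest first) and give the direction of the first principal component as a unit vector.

Step 1 — characteristic polynomial of 2×2 Sigma:
  det(Sigma - λI) = λ² - trace · λ + det = 0.
  trace = 19 + 2 = 21, det = 19·2 - (4)² = 22.
Step 2 — discriminant:
  Δ = trace² - 4·det = 441 - 88 = 353.
Step 3 — eigenvalues:
  λ = (trace ± √Δ)/2 = (21 ± 18.7883)/2,
  λ_1 = 19.8941,  λ_2 = 1.1059.

Step 4 — unit eigenvector for λ_1: solve (Sigma - λ_1 I)v = 0. First row:
  (19 - 19.8941)·v_x + (4)·v_y = 0, i.e. (-0.8941)·v_x + (4)·v_y = 0,
  so v ∝ (b, λ_1 - a) = (4, 0.8941) = u.
  ||u|| = √((4)² + (0.8941)²) = √(16.7995) ≈ 4.0987,
  v_1 = u/||u|| ≈ (0.9759, 0.2182) (||v_1|| = 1).

λ_1 = 19.8941,  λ_2 = 1.1059;  v_1 ≈ (0.9759, 0.2182)


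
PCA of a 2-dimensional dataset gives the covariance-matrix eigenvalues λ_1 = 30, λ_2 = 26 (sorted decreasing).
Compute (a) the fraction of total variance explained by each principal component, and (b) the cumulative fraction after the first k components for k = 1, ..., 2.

Step 1 — total variance = trace(Sigma) = Σ λ_i = 30 + 26 = 56.

Step 2 — fraction explained by component i = λ_i / Σ λ:
  PC1: 30/56 = 0.5357
  PC2: 26/56 = 0.4643

Step 3 — cumulative fraction after k components = (λ_1 + ... + λ_k) / Σ λ:
  k = 1: 30/56 = 0.5357
  k = 2: (30 + 26)/56 = 56/56 = 1

Summary (fraction, with percent):

explained: PC1 0.5357 (53.57%), PC2 0.4643 (46.43%);  cumulative: 0.5357, 1


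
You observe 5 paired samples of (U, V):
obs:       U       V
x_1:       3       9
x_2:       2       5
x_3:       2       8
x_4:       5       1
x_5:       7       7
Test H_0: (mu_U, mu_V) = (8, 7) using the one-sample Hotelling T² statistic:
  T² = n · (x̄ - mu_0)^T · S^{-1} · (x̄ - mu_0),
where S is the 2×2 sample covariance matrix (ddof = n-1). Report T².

Step 1 — sample mean vector:
  mean(U) = (3 + 2 + 2 + 5 + 7) / 5 = 19/5 = 3.8
  mean(V) = (9 + 5 + 8 + 1 + 7) / 5 = 30/5 = 6
  x̄ = (3.8, 6),  deviation x̄ - mu_0 = (3.8, 6) - (8, 7) = (-4.2, -1).

Step 2 — sample covariance matrix, S[i,j] = (1/(n-1)) · Σ_k (x_{k,i} - mean_i) · (x_{k,j} - mean_j), divisor n-1 = 4:
  S[U,U] = ((-0.8)·(-0.8) + (-1.8)·(-1.8) + (-1.8)·(-1.8) + (1.2)·(1.2) + (3.2)·(3.2)) / 4 = 18.8/4 = 4.7
  S[U,V] = ((-0.8)·(3) + (-1.8)·(-1) + (-1.8)·(2) + (1.2)·(-5) + (3.2)·(1)) / 4 = -7/4 = -1.75
  S[V,V] = ((3)·(3) + (-1)·(-1) + (2)·(2) + (-5)·(-5) + (1)·(1)) / 4 = 40/4 = 10
  S = [[4.7, -1.75],
 [-1.75, 10]].

Step 3 — invert S. det(S) = 4.7·10 - (-1.75)² = 43.9375.
  S^{-1} = (1/det) · [[d, -b], [-b, a]] = [[0.2276, 0.0398],
 [0.0398, 0.107]].

Step 4 — quadratic form (x̄ - mu_0)^T · S^{-1} · (x̄ - mu_0):
  S^{-1} · (x̄ - mu_0) = (-0.9957, -0.2743),
  (x̄ - mu_0)^T · [...] = (-4.2)·(-0.9957) + (-1)·(-0.2743) = 4.4563.

Step 5 — scale by n: T² = 5 · 4.4563 = 22.2817.

T² ≈ 22.2817


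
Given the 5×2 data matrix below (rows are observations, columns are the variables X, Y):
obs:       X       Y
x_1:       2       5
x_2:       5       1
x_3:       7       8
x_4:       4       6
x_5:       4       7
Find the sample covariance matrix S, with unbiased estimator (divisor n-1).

Step 1 — column means:
  mean(X) = (2 + 5 + 7 + 4 + 4) / 5 = 22/5 = 4.4
  mean(Y) = (5 + 1 + 8 + 6 + 7) / 5 = 27/5 = 5.4

Step 2 — sample covariance S[i,j] = (1/(n-1)) · Σ_k (x_{k,i} - mean_i) · (x_{k,j} - mean_j), with n-1 = 4.
  S[X,X] = ((-2.4)·(-2.4) + (0.6)·(0.6) + (2.6)·(2.6) + (-0.4)·(-0.4) + (-0.4)·(-0.4)) / 4 = 13.2/4 = 3.3
  S[X,Y] = ((-2.4)·(-0.4) + (0.6)·(-4.4) + (2.6)·(2.6) + (-0.4)·(0.6) + (-0.4)·(1.6)) / 4 = 4.2/4 = 1.05
  S[Y,Y] = ((-0.4)·(-0.4) + (-4.4)·(-4.4) + (2.6)·(2.6) + (0.6)·(0.6) + (1.6)·(1.6)) / 4 = 29.2/4 = 7.3

S is symmetric (S[j,i] = S[i,j]). Assembling:

S = [[3.3, 1.05],
 [1.05, 7.3]]


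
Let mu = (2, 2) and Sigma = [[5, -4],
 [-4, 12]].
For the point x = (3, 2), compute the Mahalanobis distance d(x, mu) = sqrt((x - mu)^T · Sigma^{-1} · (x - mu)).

Step 1 — centre the observation: (x - mu) = (1, 0).

Step 2 — invert Sigma. det(Sigma) = 5·12 - (-4)² = 44.
  Sigma^{-1} = (1/det) · [[d, -b], [-b, a]] = [[0.2727, 0.0909],
 [0.0909, 0.1136]].

Step 3 — form the quadratic (x - mu)^T · Sigma^{-1} · (x - mu):
  Sigma^{-1} · (x - mu) = (0.2727, 0.0909).
  (x - mu)^T · [Sigma^{-1} · (x - mu)] = (1)·(0.2727) + (0)·(0.0909) = 0.2727.

Step 4 — take square root: d = √(0.2727) ≈ 0.5222.

d(x, mu) = √(0.2727) ≈ 0.5222


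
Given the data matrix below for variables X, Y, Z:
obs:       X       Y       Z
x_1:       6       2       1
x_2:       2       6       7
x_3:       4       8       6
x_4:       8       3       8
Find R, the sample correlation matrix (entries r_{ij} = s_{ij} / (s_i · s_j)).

Step 1 — column means:
  mean(X) = (6 + 2 + 4 + 8) / 4 = 20/4 = 5
  mean(Y) = (2 + 6 + 8 + 3) / 4 = 19/4 = 4.75
  mean(Z) = (1 + 7 + 6 + 8) / 4 = 22/4 = 5.5

Step 2 — sample variances and covariances s[i,j] = (1/(n-1)) · Σ_k (x_{k,i} - mean_i) · (x_{k,j} - mean_j), with n-1 = 3:
  s[X,X] = ((1)·(1) + (-3)·(-3) + (-1)·(-1) + (3)·(3)) / 3 = 20/3 = 6.6667
  s[X,Y] = ((1)·(-2.75) + (-3)·(1.25) + (-1)·(3.25) + (3)·(-1.75)) / 3 = -15/3 = -5
  s[X,Z] = ((1)·(-4.5) + (-3)·(1.5) + (-1)·(0.5) + (3)·(2.5)) / 3 = -2/3 = -0.6667
  s[Y,Y] = ((-2.75)·(-2.75) + (1.25)·(1.25) + (3.25)·(3.25) + (-1.75)·(-1.75)) / 3 = 22.75/3 = 7.5833
  s[Y,Z] = ((-2.75)·(-4.5) + (1.25)·(1.5) + (3.25)·(0.5) + (-1.75)·(2.5)) / 3 = 11.5/3 = 3.8333
  s[Z,Z] = ((-4.5)·(-4.5) + (1.5)·(1.5) + (0.5)·(0.5) + (2.5)·(2.5)) / 3 = 29/3 = 9.6667
  Sample standard deviations s_i = √(s[i,i]):
  s(X) = √(6.6667) = 2.582
  s(Y) = √(7.5833) = 2.7538
  s(Z) = √(9.6667) = 3.1091

Step 3 — r_{ij} = s_{ij} / (s_i · s_j):
  r[X,X] = 1 (diagonal).
  r[X,Y] = -5 / (2.582 · 2.7538) = -5 / 7.1102 = -0.7032
  r[X,Z] = -0.6667 / (2.582 · 3.1091) = -0.6667 / 8.0277 = -0.083
  r[Y,Y] = 1 (diagonal).
  r[Y,Z] = 3.8333 / (2.7538 · 3.1091) = 3.8333 / 8.5619 = 0.4477
  r[Z,Z] = 1 (diagonal).

R is symmetric with unit diagonal. Assembling:

R = [[1, -0.7032, -0.083],
 [-0.7032, 1, 0.4477],
 [-0.083, 0.4477, 1]]


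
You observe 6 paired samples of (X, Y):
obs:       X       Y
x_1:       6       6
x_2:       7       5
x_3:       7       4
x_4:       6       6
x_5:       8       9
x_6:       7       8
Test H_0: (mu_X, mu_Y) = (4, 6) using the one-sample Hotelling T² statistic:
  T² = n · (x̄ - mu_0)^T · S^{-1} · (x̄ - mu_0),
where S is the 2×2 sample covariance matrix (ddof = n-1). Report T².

Step 1 — sample mean vector:
  mean(X) = (6 + 7 + 7 + 6 + 8 + 7) / 6 = 41/6 = 6.8333
  mean(Y) = (6 + 5 + 4 + 6 + 9 + 8) / 6 = 38/6 = 6.3333
  x̄ = (6.8333, 6.3333),  deviation x̄ - mu_0 = (6.8333, 6.3333) - (4, 6) = (2.8333, 0.3333).

Step 2 — sample covariance matrix, S[i,j] = (1/(n-1)) · Σ_k (x_{k,i} - mean_i) · (x_{k,j} - mean_j), divisor n-1 = 5:
  S[X,X] = ((-0.8333)·(-0.8333) + (0.1667)·(0.1667) + (0.1667)·(0.1667) + (-0.8333)·(-0.8333) + (1.1667)·(1.1667) + (0.1667)·(0.1667)) / 5 = 2.8333/5 = 0.5667
  S[X,Y] = ((-0.8333)·(-0.3333) + (0.1667)·(-1.3333) + (0.1667)·(-2.3333) + (-0.8333)·(-0.3333) + (1.1667)·(2.6667) + (0.1667)·(1.6667)) / 5 = 3.3333/5 = 0.6667
  S[Y,Y] = ((-0.3333)·(-0.3333) + (-1.3333)·(-1.3333) + (-2.3333)·(-2.3333) + (-0.3333)·(-0.3333) + (2.6667)·(2.6667) + (1.6667)·(1.6667)) / 5 = 17.3333/5 = 3.4667
  S = [[0.5667, 0.6667],
 [0.6667, 3.4667]].

Step 3 — invert S. det(S) = 0.5667·3.4667 - (0.6667)² = 1.52.
  S^{-1} = (1/det) · [[d, -b], [-b, a]] = [[2.2807, -0.4386],
 [-0.4386, 0.3728]].

Step 4 — quadratic form (x̄ - mu_0)^T · S^{-1} · (x̄ - mu_0):
  S^{-1} · (x̄ - mu_0) = (6.3158, -1.1184),
  (x̄ - mu_0)^T · [...] = (2.8333)·(6.3158) + (0.3333)·(-1.1184) = 17.5219.

Step 5 — scale by n: T² = 6 · 17.5219 = 105.1316.

T² ≈ 105.1316


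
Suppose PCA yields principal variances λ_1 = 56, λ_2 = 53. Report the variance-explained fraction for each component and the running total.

Step 1 — total variance = trace(Sigma) = Σ λ_i = 56 + 53 = 109.

Step 2 — fraction explained by component i = λ_i / Σ λ:
  PC1: 56/109 = 0.5138
  PC2: 53/109 = 0.4862

Step 3 — cumulative fraction after k components = (λ_1 + ... + λ_k) / Σ λ:
  k = 1: 56/109 = 0.5138
  k = 2: (56 + 53)/109 = 109/109 = 1

Summary (fraction, with percent):

explained: PC1 0.5138 (51.38%), PC2 0.4862 (48.62%);  cumulative: 0.5138, 1


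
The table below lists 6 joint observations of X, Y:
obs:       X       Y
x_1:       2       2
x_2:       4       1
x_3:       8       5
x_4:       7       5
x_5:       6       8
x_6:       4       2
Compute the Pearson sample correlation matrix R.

Step 1 — column means:
  mean(X) = (2 + 4 + 8 + 7 + 6 + 4) / 6 = 31/6 = 5.1667
  mean(Y) = (2 + 1 + 5 + 5 + 8 + 2) / 6 = 23/6 = 3.8333

Step 2 — sample variances and covariances s[i,j] = (1/(n-1)) · Σ_k (x_{k,i} - mean_i) · (x_{k,j} - mean_j), with n-1 = 5:
  s[X,X] = ((-3.1667)·(-3.1667) + (-1.1667)·(-1.1667) + (2.8333)·(2.8333) + (1.8333)·(1.8333) + (0.8333)·(0.8333) + (-1.1667)·(-1.1667)) / 5 = 24.8333/5 = 4.9667
  s[X,Y] = ((-3.1667)·(-1.8333) + (-1.1667)·(-2.8333) + (2.8333)·(1.1667) + (1.8333)·(1.1667) + (0.8333)·(4.1667) + (-1.1667)·(-1.8333)) / 5 = 20.1667/5 = 4.0333
  s[Y,Y] = ((-1.8333)·(-1.8333) + (-2.8333)·(-2.8333) + (1.1667)·(1.1667) + (1.1667)·(1.1667) + (4.1667)·(4.1667) + (-1.8333)·(-1.8333)) / 5 = 34.8333/5 = 6.9667
  Sample standard deviations s_i = √(s[i,i]):
  s(X) = √(4.9667) = 2.2286
  s(Y) = √(6.9667) = 2.6394

Step 3 — r_{ij} = s_{ij} / (s_i · s_j):
  r[X,X] = 1 (diagonal).
  r[X,Y] = 4.0333 / (2.2286 · 2.6394) = 4.0333 / 5.8823 = 0.6857
  r[Y,Y] = 1 (diagonal).

R is symmetric with unit diagonal. Assembling:

R = [[1, 0.6857],
 [0.6857, 1]]


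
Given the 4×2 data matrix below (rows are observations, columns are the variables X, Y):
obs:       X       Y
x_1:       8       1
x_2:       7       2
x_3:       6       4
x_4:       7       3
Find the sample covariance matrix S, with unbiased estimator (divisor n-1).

Step 1 — column means:
  mean(X) = (8 + 7 + 6 + 7) / 4 = 28/4 = 7
  mean(Y) = (1 + 2 + 4 + 3) / 4 = 10/4 = 2.5

Step 2 — sample covariance S[i,j] = (1/(n-1)) · Σ_k (x_{k,i} - mean_i) · (x_{k,j} - mean_j), with n-1 = 3.
  S[X,X] = ((1)·(1) + (0)·(0) + (-1)·(-1) + (0)·(0)) / 3 = 2/3 = 0.6667
  S[X,Y] = ((1)·(-1.5) + (0)·(-0.5) + (-1)·(1.5) + (0)·(0.5)) / 3 = -3/3 = -1
  S[Y,Y] = ((-1.5)·(-1.5) + (-0.5)·(-0.5) + (1.5)·(1.5) + (0.5)·(0.5)) / 3 = 5/3 = 1.6667

S is symmetric (S[j,i] = S[i,j]). Assembling:

S = [[0.6667, -1],
 [-1, 1.6667]]


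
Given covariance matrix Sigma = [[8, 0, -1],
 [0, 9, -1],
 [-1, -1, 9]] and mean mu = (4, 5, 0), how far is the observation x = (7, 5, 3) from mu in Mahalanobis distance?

Step 1 — centre the observation: (x - mu) = (3, 0, 3).

Step 2 — invert Sigma (cofactor / det for 3×3, or solve directly):
  Sigma^{-1} = [[0.1268, 0.0016, 0.0143],
 [0.0016, 0.1125, 0.0127],
 [0.0143, 0.0127, 0.1141]].

Step 3 — form the quadratic (x - mu)^T · Sigma^{-1} · (x - mu):
  Sigma^{-1} · (x - mu) = (0.4231, 0.0428, 0.3851).
  (x - mu)^T · [Sigma^{-1} · (x - mu)] = (3)·(0.4231) + (0)·(0.0428) + (3)·(0.3851) = 2.4247.

Step 4 — take square root: d = √(2.4247) ≈ 1.5572.

d(x, mu) = √(2.4247) ≈ 1.5572


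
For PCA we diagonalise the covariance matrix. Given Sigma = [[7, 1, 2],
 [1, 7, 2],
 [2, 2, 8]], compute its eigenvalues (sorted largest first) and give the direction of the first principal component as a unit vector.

Step 1 — characteristic polynomial p(λ) = det(λI - Sigma) = λ³ - tr·λ² + c_1·λ - det, where tr = trace, c_1 = sum of the principal 2×2 minors, det = det(Sigma):
  tr = 7 + 7 + 8 = 22,
  c_1 = (7·7 - (1)²) + (7·8 - (2)²) + (7·8 - (2)²) = 48 + 52 + 52 = 152,
  det = 7·(7·8 - (2)²) - (1)·((1)·8 - (2)·(2)) + (2)·((1)·(2) - 7·(2)) = 7·(52) - (1)·(4) + (2)·(-12) = 336.
  So p(λ) = λ³ - 22λ² + 152λ - 336.
Step 2 — look for an integer root (rational root theorem: any rational root is an integer divisor of 336). Testing λ = 6:
  p(6) = 216 - 792 + 912 - 336 = 0  ✓
  Dividing out (λ - 6): p(λ) = (λ - 6)(λ² - 16λ + 56).
Step 3 — remaining eigenvalues from the quadratic λ² - 16λ + 56 = 0:
  Δ = 16² - 4·56 = 256 - 224 = 32,  λ = (16 ± √32)/2 = (16 ± 5.6569)/2 ≈ 10.8284 or 5.1716.
  Sorted: λ_1 = 10.8284,  λ_2 = 6,  λ_3 = 5.1716  (check: sum = 22 = tr ✓).

Step 4 — unit eigenvector for λ_1 ≈ 10.8284: v spans the null space of (Sigma - λ_1 I), whose rows are
  r_1 = (-3.8284, 1, 2),  r_2 = (1, -3.8284, 2),  r_3 = (2, 2, -2.8284).
  v is orthogonal to every row, so take v ∝ r_1 × r_2 = ((1)·(2) - (2)·(-3.8284), (2)·(1) - (-3.8284)·(2), (-3.8284)·(-3.8284) - (1)·(1)) ≈ (9.6569, 9.6569, 13.6569).
  Let u = (9.6569, 9.6569, 13.6569).
  ||u|| = √((9.6569)² + (9.6569)² + (13.6569)²) = √(373.0193) ≈ 19.3137,  v_1 = u/||u|| ≈ (0.5, 0.5, 0.7071) (||v_1|| = 1).

λ_1 = 10.8284,  λ_2 = 6,  λ_3 = 5.1716;  v_1 ≈ (0.5, 0.5, 0.7071)


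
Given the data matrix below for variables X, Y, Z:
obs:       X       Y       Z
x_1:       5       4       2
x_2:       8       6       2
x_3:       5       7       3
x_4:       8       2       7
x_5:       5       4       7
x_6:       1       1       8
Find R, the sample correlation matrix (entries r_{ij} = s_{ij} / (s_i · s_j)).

Step 1 — column means:
  mean(X) = (5 + 8 + 5 + 8 + 5 + 1) / 6 = 32/6 = 5.3333
  mean(Y) = (4 + 6 + 7 + 2 + 4 + 1) / 6 = 24/6 = 4
  mean(Z) = (2 + 2 + 3 + 7 + 7 + 8) / 6 = 29/6 = 4.8333

Step 2 — sample variances and covariances s[i,j] = (1/(n-1)) · Σ_k (x_{k,i} - mean_i) · (x_{k,j} - mean_j), with n-1 = 5:
  s[X,X] = ((-0.3333)·(-0.3333) + (2.6667)·(2.6667) + (-0.3333)·(-0.3333) + (2.6667)·(2.6667) + (-0.3333)·(-0.3333) + (-4.3333)·(-4.3333)) / 5 = 33.3333/5 = 6.6667
  s[X,Y] = ((-0.3333)·(0) + (2.6667)·(2) + (-0.3333)·(3) + (2.6667)·(-2) + (-0.3333)·(0) + (-4.3333)·(-3)) / 5 = 12/5 = 2.4
  s[X,Z] = ((-0.3333)·(-2.8333) + (2.6667)·(-2.8333) + (-0.3333)·(-1.8333) + (2.6667)·(2.1667) + (-0.3333)·(2.1667) + (-4.3333)·(3.1667)) / 5 = -14.6667/5 = -2.9333
  s[Y,Y] = ((0)·(0) + (2)·(2) + (3)·(3) + (-2)·(-2) + (0)·(0) + (-3)·(-3)) / 5 = 26/5 = 5.2
  s[Y,Z] = ((0)·(-2.8333) + (2)·(-2.8333) + (3)·(-1.8333) + (-2)·(2.1667) + (0)·(2.1667) + (-3)·(3.1667)) / 5 = -25/5 = -5
  s[Z,Z] = ((-2.8333)·(-2.8333) + (-2.8333)·(-2.8333) + (-1.8333)·(-1.8333) + (2.1667)·(2.1667) + (2.1667)·(2.1667) + (3.1667)·(3.1667)) / 5 = 38.8333/5 = 7.7667
  Sample standard deviations s_i = √(s[i,i]):
  s(X) = √(6.6667) = 2.582
  s(Y) = √(5.2) = 2.2804
  s(Z) = √(7.7667) = 2.7869

Step 3 — r_{ij} = s_{ij} / (s_i · s_j):
  r[X,X] = 1 (diagonal).
  r[X,Y] = 2.4 / (2.582 · 2.2804) = 2.4 / 5.8878 = 0.4076
  r[X,Z] = -2.9333 / (2.582 · 2.7869) = -2.9333 / 7.1957 = -0.4077
  r[Y,Y] = 1 (diagonal).
  r[Y,Z] = -5 / (2.2804 · 2.7869) = -5 / 6.3551 = -0.7868
  r[Z,Z] = 1 (diagonal).

R is symmetric with unit diagonal. Assembling:

R = [[1, 0.4076, -0.4077],
 [0.4076, 1, -0.7868],
 [-0.4077, -0.7868, 1]]


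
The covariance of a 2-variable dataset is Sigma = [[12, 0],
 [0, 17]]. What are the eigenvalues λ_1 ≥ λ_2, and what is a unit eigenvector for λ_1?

Step 1 — characteristic polynomial of 2×2 Sigma:
  det(Sigma - λI) = λ² - trace · λ + det = 0.
  trace = 12 + 17 = 29, det = 12·17 - (0)² = 204.
Step 2 — discriminant:
  Δ = trace² - 4·det = 841 - 816 = 25.
Step 3 — eigenvalues:
  λ = (trace ± √Δ)/2 = (29 ± 5)/2,
  λ_1 = 17,  λ_2 = 12.

Step 4 — unit eigenvector for λ_1: Sigma is diagonal, so its eigenvectors are the coordinate axes. λ_1 = 17 is the diagonal entry on the second coordinate axis, hence
  v_1 = (0, 1) (||v_1|| = 1).

λ_1 = 17,  λ_2 = 12;  v_1 ≈ (0, 1)


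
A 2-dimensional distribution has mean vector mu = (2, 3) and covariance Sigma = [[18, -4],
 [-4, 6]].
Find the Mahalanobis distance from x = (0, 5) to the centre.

Step 1 — centre the observation: (x - mu) = (-2, 2).

Step 2 — invert Sigma. det(Sigma) = 18·6 - (-4)² = 92.
  Sigma^{-1} = (1/det) · [[d, -b], [-b, a]] = [[0.0652, 0.0435],
 [0.0435, 0.1957]].

Step 3 — form the quadratic (x - mu)^T · Sigma^{-1} · (x - mu):
  Sigma^{-1} · (x - mu) = (-0.0435, 0.3043).
  (x - mu)^T · [Sigma^{-1} · (x - mu)] = (-2)·(-0.0435) + (2)·(0.3043) = 0.6957.

Step 4 — take square root: d = √(0.6957) ≈ 0.8341.

d(x, mu) = √(0.6957) ≈ 0.8341


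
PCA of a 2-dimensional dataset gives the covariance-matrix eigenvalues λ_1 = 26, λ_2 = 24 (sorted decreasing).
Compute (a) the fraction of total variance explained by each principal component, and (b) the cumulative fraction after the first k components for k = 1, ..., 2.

Step 1 — total variance = trace(Sigma) = Σ λ_i = 26 + 24 = 50.

Step 2 — fraction explained by component i = λ_i / Σ λ:
  PC1: 26/50 = 0.52
  PC2: 24/50 = 0.48

Step 3 — cumulative fraction after k components = (λ_1 + ... + λ_k) / Σ λ:
  k = 1: 26/50 = 0.52
  k = 2: (26 + 24)/50 = 50/50 = 1

Summary (fraction, with percent):

explained: PC1 0.52 (52%), PC2 0.48 (48%);  cumulative: 0.52, 1


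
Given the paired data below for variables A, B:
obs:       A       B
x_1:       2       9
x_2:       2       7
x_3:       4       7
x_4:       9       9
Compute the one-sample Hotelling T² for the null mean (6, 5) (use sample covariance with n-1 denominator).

Step 1 — sample mean vector:
  mean(A) = (2 + 2 + 4 + 9) / 4 = 17/4 = 4.25
  mean(B) = (9 + 7 + 7 + 9) / 4 = 32/4 = 8
  x̄ = (4.25, 8),  deviation x̄ - mu_0 = (4.25, 8) - (6, 5) = (-1.75, 3).

Step 2 — sample covariance matrix, S[i,j] = (1/(n-1)) · Σ_k (x_{k,i} - mean_i) · (x_{k,j} - mean_j), divisor n-1 = 3:
  S[A,A] = ((-2.25)·(-2.25) + (-2.25)·(-2.25) + (-0.25)·(-0.25) + (4.75)·(4.75)) / 3 = 32.75/3 = 10.9167
  S[A,B] = ((-2.25)·(1) + (-2.25)·(-1) + (-0.25)·(-1) + (4.75)·(1)) / 3 = 5/3 = 1.6667
  S[B,B] = ((1)·(1) + (-1)·(-1) + (-1)·(-1) + (1)·(1)) / 3 = 4/3 = 1.3333
  S = [[10.9167, 1.6667],
 [1.6667, 1.3333]].

Step 3 — invert S. det(S) = 10.9167·1.3333 - (1.6667)² = 11.7778.
  S^{-1} = (1/det) · [[d, -b], [-b, a]] = [[0.1132, -0.1415],
 [-0.1415, 0.9269]].

Step 4 — quadratic form (x̄ - mu_0)^T · S^{-1} · (x̄ - mu_0):
  S^{-1} · (x̄ - mu_0) = (-0.6226, 3.0283),
  (x̄ - mu_0)^T · [...] = (-1.75)·(-0.6226) + (3)·(3.0283) = 10.1745.

Step 5 — scale by n: T² = 4 · 10.1745 = 40.6981.

T² ≈ 40.6981


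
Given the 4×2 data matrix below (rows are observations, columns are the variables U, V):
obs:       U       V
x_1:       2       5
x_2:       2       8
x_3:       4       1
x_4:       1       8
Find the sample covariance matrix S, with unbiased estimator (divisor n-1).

Step 1 — column means:
  mean(U) = (2 + 2 + 4 + 1) / 4 = 9/4 = 2.25
  mean(V) = (5 + 8 + 1 + 8) / 4 = 22/4 = 5.5

Step 2 — sample covariance S[i,j] = (1/(n-1)) · Σ_k (x_{k,i} - mean_i) · (x_{k,j} - mean_j), with n-1 = 3.
  S[U,U] = ((-0.25)·(-0.25) + (-0.25)·(-0.25) + (1.75)·(1.75) + (-1.25)·(-1.25)) / 3 = 4.75/3 = 1.5833
  S[U,V] = ((-0.25)·(-0.5) + (-0.25)·(2.5) + (1.75)·(-4.5) + (-1.25)·(2.5)) / 3 = -11.5/3 = -3.8333
  S[V,V] = ((-0.5)·(-0.5) + (2.5)·(2.5) + (-4.5)·(-4.5) + (2.5)·(2.5)) / 3 = 33/3 = 11

S is symmetric (S[j,i] = S[i,j]). Assembling:

S = [[1.5833, -3.8333],
 [-3.8333, 11]]


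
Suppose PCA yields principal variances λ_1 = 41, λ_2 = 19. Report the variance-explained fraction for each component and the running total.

Step 1 — total variance = trace(Sigma) = Σ λ_i = 41 + 19 = 60.

Step 2 — fraction explained by component i = λ_i / Σ λ:
  PC1: 41/60 = 0.6833
  PC2: 19/60 = 0.3167

Step 3 — cumulative fraction after k components = (λ_1 + ... + λ_k) / Σ λ:
  k = 1: 41/60 = 0.6833
  k = 2: (41 + 19)/60 = 60/60 = 1

Summary (fraction, with percent):

explained: PC1 0.6833 (68.33%), PC2 0.3167 (31.67%);  cumulative: 0.6833, 1


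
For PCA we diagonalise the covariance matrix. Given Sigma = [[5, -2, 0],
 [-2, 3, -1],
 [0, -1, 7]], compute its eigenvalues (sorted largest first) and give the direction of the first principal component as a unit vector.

Step 1 — characteristic polynomial p(λ) = det(λI - Sigma) = λ³ - tr·λ² + c_1·λ - det, where tr = trace, c_1 = sum of the principal 2×2 minors, det = det(Sigma):
  tr = 5 + 3 + 7 = 15,
  c_1 = (5·3 - (-2)²) + (5·7 - (0)²) + (3·7 - (-1)²) = 11 + 35 + 20 = 66,
  det = 5·(3·7 - (-1)²) - (-2)·((-2)·7 - (-1)·(0)) + (0)·((-2)·(-1) - 3·(0)) = 5·(20) - (-2)·(-14) + (0)·(2) = 72.
  So p(λ) = λ³ - 15λ² + 66λ - 72.
Step 2 — look for an integer root (rational root theorem: any rational root is an integer divisor of 72). Testing λ = 6:
  p(6) = 216 - 540 + 396 - 72 = 0  ✓
  Dividing out (λ - 6): p(λ) = (λ - 6)(λ² - 9λ + 12).
Step 3 — remaining eigenvalues from the quadratic λ² - 9λ + 12 = 0:
  Δ = 9² - 4·12 = 81 - 48 = 33,  λ = (9 ± √33)/2 = (9 ± 5.7446)/2 ≈ 7.3723 or 1.6277.
  Sorted: λ_1 = 7.3723,  λ_2 = 6,  λ_3 = 1.6277  (check: sum = 15 = tr ✓).

Step 4 — unit eigenvector for λ_1 ≈ 7.3723: v spans the null space of (Sigma - λ_1 I), whose rows are
  r_1 = (-2.3723, -2, 0),  r_2 = (-2, -4.3723, -1),  r_3 = (0, -1, -0.3723).
  v is orthogonal to every row, so take v ∝ r_1 × r_2 = ((-2)·(-1) - (0)·(-4.3723), (0)·(-2) - (-2.3723)·(-1), (-2.3723)·(-4.3723) - (-2)·(-2)) ≈ (2, -2.3723, 6.3723).
  Let u = (2, -2.3723, 6.3723).
  ||u|| = √((2)² + (-2.3723)² + (6.3723)²) = √(50.2337) ≈ 7.0876,  v_1 = u/||u|| ≈ (0.2822, -0.3347, 0.8991) (||v_1|| = 1).

λ_1 = 7.3723,  λ_2 = 6,  λ_3 = 1.6277;  v_1 ≈ (0.2822, -0.3347, 0.8991)


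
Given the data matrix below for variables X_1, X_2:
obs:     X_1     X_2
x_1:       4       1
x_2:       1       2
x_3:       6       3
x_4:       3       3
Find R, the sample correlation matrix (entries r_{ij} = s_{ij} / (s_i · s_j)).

Step 1 — column means:
  mean(X_1) = (4 + 1 + 6 + 3) / 4 = 14/4 = 3.5
  mean(X_2) = (1 + 2 + 3 + 3) / 4 = 9/4 = 2.25

Step 2 — sample variances and covariances s[i,j] = (1/(n-1)) · Σ_k (x_{k,i} - mean_i) · (x_{k,j} - mean_j), with n-1 = 3:
  s[X_1,X_1] = ((0.5)·(0.5) + (-2.5)·(-2.5) + (2.5)·(2.5) + (-0.5)·(-0.5)) / 3 = 13/3 = 4.3333
  s[X_1,X_2] = ((0.5)·(-1.25) + (-2.5)·(-0.25) + (2.5)·(0.75) + (-0.5)·(0.75)) / 3 = 1.5/3 = 0.5
  s[X_2,X_2] = ((-1.25)·(-1.25) + (-0.25)·(-0.25) + (0.75)·(0.75) + (0.75)·(0.75)) / 3 = 2.75/3 = 0.9167
  Sample standard deviations s_i = √(s[i,i]):
  s(X_1) = √(4.3333) = 2.0817
  s(X_2) = √(0.9167) = 0.9574

Step 3 — r_{ij} = s_{ij} / (s_i · s_j):
  r[X_1,X_1] = 1 (diagonal).
  r[X_1,X_2] = 0.5 / (2.0817 · 0.9574) = 0.5 / 1.993 = 0.2509
  r[X_2,X_2] = 1 (diagonal).

R is symmetric with unit diagonal. Assembling:

R = [[1, 0.2509],
 [0.2509, 1]]


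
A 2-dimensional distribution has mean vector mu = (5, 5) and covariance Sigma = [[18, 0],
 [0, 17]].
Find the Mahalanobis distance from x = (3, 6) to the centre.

Step 1 — centre the observation: (x - mu) = (-2, 1).

Step 2 — invert Sigma. det(Sigma) = 18·17 - (0)² = 306.
  Sigma^{-1} = (1/det) · [[d, -b], [-b, a]] = [[0.0556, 0],
 [0, 0.0588]].

Step 3 — form the quadratic (x - mu)^T · Sigma^{-1} · (x - mu):
  Sigma^{-1} · (x - mu) = (-0.1111, 0.0588).
  (x - mu)^T · [Sigma^{-1} · (x - mu)] = (-2)·(-0.1111) + (1)·(0.0588) = 0.281.

Step 4 — take square root: d = √(0.281) ≈ 0.5301.

d(x, mu) = √(0.281) ≈ 0.5301


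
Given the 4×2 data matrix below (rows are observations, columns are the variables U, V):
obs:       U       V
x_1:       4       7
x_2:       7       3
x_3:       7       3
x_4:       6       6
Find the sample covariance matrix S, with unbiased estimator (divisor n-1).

Step 1 — column means:
  mean(U) = (4 + 7 + 7 + 6) / 4 = 24/4 = 6
  mean(V) = (7 + 3 + 3 + 6) / 4 = 19/4 = 4.75

Step 2 — sample covariance S[i,j] = (1/(n-1)) · Σ_k (x_{k,i} - mean_i) · (x_{k,j} - mean_j), with n-1 = 3.
  S[U,U] = ((-2)·(-2) + (1)·(1) + (1)·(1) + (0)·(0)) / 3 = 6/3 = 2
  S[U,V] = ((-2)·(2.25) + (1)·(-1.75) + (1)·(-1.75) + (0)·(1.25)) / 3 = -8/3 = -2.6667
  S[V,V] = ((2.25)·(2.25) + (-1.75)·(-1.75) + (-1.75)·(-1.75) + (1.25)·(1.25)) / 3 = 12.75/3 = 4.25

S is symmetric (S[j,i] = S[i,j]). Assembling:

S = [[2, -2.6667],
 [-2.6667, 4.25]]


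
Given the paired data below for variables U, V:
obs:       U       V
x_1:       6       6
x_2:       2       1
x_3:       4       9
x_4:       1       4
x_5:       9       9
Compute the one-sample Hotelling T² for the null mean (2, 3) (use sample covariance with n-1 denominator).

Step 1 — sample mean vector:
  mean(U) = (6 + 2 + 4 + 1 + 9) / 5 = 22/5 = 4.4
  mean(V) = (6 + 1 + 9 + 4 + 9) / 5 = 29/5 = 5.8
  x̄ = (4.4, 5.8),  deviation x̄ - mu_0 = (4.4, 5.8) - (2, 3) = (2.4, 2.8).

Step 2 — sample covariance matrix, S[i,j] = (1/(n-1)) · Σ_k (x_{k,i} - mean_i) · (x_{k,j} - mean_j), divisor n-1 = 4:
  S[U,U] = ((1.6)·(1.6) + (-2.4)·(-2.4) + (-0.4)·(-0.4) + (-3.4)·(-3.4) + (4.6)·(4.6)) / 4 = 41.2/4 = 10.3
  S[U,V] = ((1.6)·(0.2) + (-2.4)·(-4.8) + (-0.4)·(3.2) + (-3.4)·(-1.8) + (4.6)·(3.2)) / 4 = 31.4/4 = 7.85
  S[V,V] = ((0.2)·(0.2) + (-4.8)·(-4.8) + (3.2)·(3.2) + (-1.8)·(-1.8) + (3.2)·(3.2)) / 4 = 46.8/4 = 11.7
  S = [[10.3, 7.85],
 [7.85, 11.7]].

Step 3 — invert S. det(S) = 10.3·11.7 - (7.85)² = 58.8875.
  S^{-1} = (1/det) · [[d, -b], [-b, a]] = [[0.1987, -0.1333],
 [-0.1333, 0.1749]].

Step 4 — quadratic form (x̄ - mu_0)^T · S^{-1} · (x̄ - mu_0):
  S^{-1} · (x̄ - mu_0) = (0.1036, 0.1698),
  (x̄ - mu_0)^T · [...] = (2.4)·(0.1036) + (2.8)·(0.1698) = 0.7241.

Step 5 — scale by n: T² = 5 · 0.7241 = 3.6205.

T² ≈ 3.6205


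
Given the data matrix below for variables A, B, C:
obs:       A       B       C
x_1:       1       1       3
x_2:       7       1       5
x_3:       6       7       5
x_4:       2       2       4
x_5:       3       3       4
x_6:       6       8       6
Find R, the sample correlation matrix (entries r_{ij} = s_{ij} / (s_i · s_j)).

Step 1 — column means:
  mean(A) = (1 + 7 + 6 + 2 + 3 + 6) / 6 = 25/6 = 4.1667
  mean(B) = (1 + 1 + 7 + 2 + 3 + 8) / 6 = 22/6 = 3.6667
  mean(C) = (3 + 5 + 5 + 4 + 4 + 6) / 6 = 27/6 = 4.5

Step 2 — sample variances and covariances s[i,j] = (1/(n-1)) · Σ_k (x_{k,i} - mean_i) · (x_{k,j} - mean_j), with n-1 = 5:
  s[A,A] = ((-3.1667)·(-3.1667) + (2.8333)·(2.8333) + (1.8333)·(1.8333) + (-2.1667)·(-2.1667) + (-1.1667)·(-1.1667) + (1.8333)·(1.8333)) / 5 = 30.8333/5 = 6.1667
  s[A,B] = ((-3.1667)·(-2.6667) + (2.8333)·(-2.6667) + (1.8333)·(3.3333) + (-2.1667)·(-1.6667) + (-1.1667)·(-0.6667) + (1.8333)·(4.3333)) / 5 = 19.3333/5 = 3.8667
  s[A,C] = ((-3.1667)·(-1.5) + (2.8333)·(0.5) + (1.8333)·(0.5) + (-2.1667)·(-0.5) + (-1.1667)·(-0.5) + (1.8333)·(1.5)) / 5 = 11.5/5 = 2.3
  s[B,B] = ((-2.6667)·(-2.6667) + (-2.6667)·(-2.6667) + (3.3333)·(3.3333) + (-1.6667)·(-1.6667) + (-0.6667)·(-0.6667) + (4.3333)·(4.3333)) / 5 = 47.3333/5 = 9.4667
  s[B,C] = ((-2.6667)·(-1.5) + (-2.6667)·(0.5) + (3.3333)·(0.5) + (-1.6667)·(-0.5) + (-0.6667)·(-0.5) + (4.3333)·(1.5)) / 5 = 12/5 = 2.4
  s[C,C] = ((-1.5)·(-1.5) + (0.5)·(0.5) + (0.5)·(0.5) + (-0.5)·(-0.5) + (-0.5)·(-0.5) + (1.5)·(1.5)) / 5 = 5.5/5 = 1.1
  Sample standard deviations s_i = √(s[i,i]):
  s(A) = √(6.1667) = 2.4833
  s(B) = √(9.4667) = 3.0768
  s(C) = √(1.1) = 1.0488

Step 3 — r_{ij} = s_{ij} / (s_i · s_j):
  r[A,A] = 1 (diagonal).
  r[A,B] = 3.8667 / (2.4833 · 3.0768) = 3.8667 / 7.6405 = 0.5061
  r[A,C] = 2.3 / (2.4833 · 1.0488) = 2.3 / 2.6045 = 0.8831
  r[B,B] = 1 (diagonal).
  r[B,C] = 2.4 / (3.0768 · 1.0488) = 2.4 / 3.227 = 0.7437
  r[C,C] = 1 (diagonal).

R is symmetric with unit diagonal. Assembling:

R = [[1, 0.5061, 0.8831],
 [0.5061, 1, 0.7437],
 [0.8831, 0.7437, 1]]
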